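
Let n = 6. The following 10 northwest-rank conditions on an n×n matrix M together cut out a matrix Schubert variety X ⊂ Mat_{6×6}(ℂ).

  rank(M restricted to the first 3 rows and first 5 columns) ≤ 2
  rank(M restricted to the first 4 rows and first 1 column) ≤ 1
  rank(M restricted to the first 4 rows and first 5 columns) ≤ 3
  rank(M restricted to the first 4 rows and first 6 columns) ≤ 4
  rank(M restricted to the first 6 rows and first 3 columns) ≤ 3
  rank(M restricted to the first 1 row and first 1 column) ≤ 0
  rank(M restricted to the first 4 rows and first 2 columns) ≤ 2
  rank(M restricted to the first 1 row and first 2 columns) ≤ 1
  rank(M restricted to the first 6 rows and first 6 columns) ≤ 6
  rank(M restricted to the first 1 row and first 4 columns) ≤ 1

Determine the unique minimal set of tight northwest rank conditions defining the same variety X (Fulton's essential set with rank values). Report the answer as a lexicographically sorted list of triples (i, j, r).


Computing R[i][j] = min implied NW-rank bound (n=6, 10 conditions):

  0 1 1 1 1 1
  1 2 2 2 2 2
  1 2 2 2 2 3
  1 2 3 3 3 4
  1 2 3 4 4 5
  1 2 3 4 5 6

hence w(1..6) = (2, 1, 6, 3, 4, 5).

Rothe diagram D(w) (4 cells), 2 SE-corners (essential conditions):

[(1, 1, 0), (3, 5, 2)]


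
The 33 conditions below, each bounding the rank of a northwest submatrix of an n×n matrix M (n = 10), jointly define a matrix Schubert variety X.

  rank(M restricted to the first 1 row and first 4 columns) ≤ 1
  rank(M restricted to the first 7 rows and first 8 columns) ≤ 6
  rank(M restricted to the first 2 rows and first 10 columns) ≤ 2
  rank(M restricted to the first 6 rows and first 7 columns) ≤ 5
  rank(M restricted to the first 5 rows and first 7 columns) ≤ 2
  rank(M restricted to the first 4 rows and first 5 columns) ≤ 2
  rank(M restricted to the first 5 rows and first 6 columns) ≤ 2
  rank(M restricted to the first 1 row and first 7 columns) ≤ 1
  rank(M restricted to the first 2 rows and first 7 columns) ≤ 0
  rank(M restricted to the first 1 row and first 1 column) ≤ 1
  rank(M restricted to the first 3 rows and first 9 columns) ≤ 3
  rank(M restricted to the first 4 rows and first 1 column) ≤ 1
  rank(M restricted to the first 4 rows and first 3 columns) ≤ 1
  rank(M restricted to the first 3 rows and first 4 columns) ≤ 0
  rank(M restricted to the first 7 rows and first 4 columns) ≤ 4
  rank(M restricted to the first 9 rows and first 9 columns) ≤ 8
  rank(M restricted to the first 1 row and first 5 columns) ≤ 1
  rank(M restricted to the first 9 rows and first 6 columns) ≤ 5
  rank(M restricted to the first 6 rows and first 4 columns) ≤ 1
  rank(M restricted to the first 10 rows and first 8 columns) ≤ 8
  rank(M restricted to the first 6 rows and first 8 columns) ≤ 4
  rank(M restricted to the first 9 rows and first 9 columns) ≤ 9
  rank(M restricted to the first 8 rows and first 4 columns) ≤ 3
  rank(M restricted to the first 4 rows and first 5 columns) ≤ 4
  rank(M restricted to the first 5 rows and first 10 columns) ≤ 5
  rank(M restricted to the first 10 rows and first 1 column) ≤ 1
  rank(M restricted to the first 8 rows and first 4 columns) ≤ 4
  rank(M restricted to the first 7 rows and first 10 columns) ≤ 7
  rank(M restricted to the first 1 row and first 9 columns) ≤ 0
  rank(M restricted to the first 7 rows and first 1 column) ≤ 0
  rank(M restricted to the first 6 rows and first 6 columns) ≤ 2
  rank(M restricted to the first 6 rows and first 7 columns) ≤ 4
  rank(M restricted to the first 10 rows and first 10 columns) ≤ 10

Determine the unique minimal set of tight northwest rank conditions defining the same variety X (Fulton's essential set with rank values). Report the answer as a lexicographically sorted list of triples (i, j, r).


Reconstructing r_w from the 33 given conditions:

  0 0 0 0 0 0 0 0 0 1
  0 0 0 0 0 0 0 1 1 2
  0 0 0 0 1 1 1 2 2 3
  0 1 1 1 2 2 2 3 3 4
  0 1 1 1 2 2 2 3 4 5
  0 1 1 1 2 2 3 4 5 6
  0 1 2 2 3 3 4 5 6 7
  1 2 3 3 4 4 5 6 7 8
  1 2 3 4 5 5 6 7 8 9
  1 2 3 4 5 6 7 8 9 10

so w = (10, 8, 5, 2, 9, 7, 3, 1, 4, 6).

Fulton essential set (7 of the 31 Rothe cells):

[(1, 9, 0), (2, 7, 0), (3, 4, 0), (5, 7, 2), (6, 4, 1), (6, 6, 2), (7, 1, 0)]


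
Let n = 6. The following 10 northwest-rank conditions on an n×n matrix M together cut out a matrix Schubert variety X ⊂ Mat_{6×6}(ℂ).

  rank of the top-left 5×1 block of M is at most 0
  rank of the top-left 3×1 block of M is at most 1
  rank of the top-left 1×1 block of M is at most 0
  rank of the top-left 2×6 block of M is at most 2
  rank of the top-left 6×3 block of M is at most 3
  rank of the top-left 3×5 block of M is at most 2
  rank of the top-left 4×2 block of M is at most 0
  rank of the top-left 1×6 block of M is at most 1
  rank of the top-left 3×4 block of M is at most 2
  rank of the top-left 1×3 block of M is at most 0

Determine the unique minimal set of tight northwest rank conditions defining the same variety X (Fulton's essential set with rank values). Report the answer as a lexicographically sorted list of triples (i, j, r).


Recovering R(i,j) via the rank-extension bound from the 10 conditions:

  row 1: 0, 0, 0, 1, 1, 1
  row 2: 0, 0, 1, 2, 2, 2
  row 3: 0, 0, 1, 2, 2, 3
  row 4: 0, 0, 1, 2, 3, 4
  row 5: 0, 1, 2, 3, 4, 5
  row 6: 1, 2, 3, 4, 5, 6

reading off 1-entries of Δ²R: w = (4, 3, 6, 5, 2, 1).

Rothe diagram D(w) (11 cells), 4 SE-corners (essential conditions):

[(1, 3, 0), (3, 5, 2), (4, 2, 0), (5, 1, 0)]


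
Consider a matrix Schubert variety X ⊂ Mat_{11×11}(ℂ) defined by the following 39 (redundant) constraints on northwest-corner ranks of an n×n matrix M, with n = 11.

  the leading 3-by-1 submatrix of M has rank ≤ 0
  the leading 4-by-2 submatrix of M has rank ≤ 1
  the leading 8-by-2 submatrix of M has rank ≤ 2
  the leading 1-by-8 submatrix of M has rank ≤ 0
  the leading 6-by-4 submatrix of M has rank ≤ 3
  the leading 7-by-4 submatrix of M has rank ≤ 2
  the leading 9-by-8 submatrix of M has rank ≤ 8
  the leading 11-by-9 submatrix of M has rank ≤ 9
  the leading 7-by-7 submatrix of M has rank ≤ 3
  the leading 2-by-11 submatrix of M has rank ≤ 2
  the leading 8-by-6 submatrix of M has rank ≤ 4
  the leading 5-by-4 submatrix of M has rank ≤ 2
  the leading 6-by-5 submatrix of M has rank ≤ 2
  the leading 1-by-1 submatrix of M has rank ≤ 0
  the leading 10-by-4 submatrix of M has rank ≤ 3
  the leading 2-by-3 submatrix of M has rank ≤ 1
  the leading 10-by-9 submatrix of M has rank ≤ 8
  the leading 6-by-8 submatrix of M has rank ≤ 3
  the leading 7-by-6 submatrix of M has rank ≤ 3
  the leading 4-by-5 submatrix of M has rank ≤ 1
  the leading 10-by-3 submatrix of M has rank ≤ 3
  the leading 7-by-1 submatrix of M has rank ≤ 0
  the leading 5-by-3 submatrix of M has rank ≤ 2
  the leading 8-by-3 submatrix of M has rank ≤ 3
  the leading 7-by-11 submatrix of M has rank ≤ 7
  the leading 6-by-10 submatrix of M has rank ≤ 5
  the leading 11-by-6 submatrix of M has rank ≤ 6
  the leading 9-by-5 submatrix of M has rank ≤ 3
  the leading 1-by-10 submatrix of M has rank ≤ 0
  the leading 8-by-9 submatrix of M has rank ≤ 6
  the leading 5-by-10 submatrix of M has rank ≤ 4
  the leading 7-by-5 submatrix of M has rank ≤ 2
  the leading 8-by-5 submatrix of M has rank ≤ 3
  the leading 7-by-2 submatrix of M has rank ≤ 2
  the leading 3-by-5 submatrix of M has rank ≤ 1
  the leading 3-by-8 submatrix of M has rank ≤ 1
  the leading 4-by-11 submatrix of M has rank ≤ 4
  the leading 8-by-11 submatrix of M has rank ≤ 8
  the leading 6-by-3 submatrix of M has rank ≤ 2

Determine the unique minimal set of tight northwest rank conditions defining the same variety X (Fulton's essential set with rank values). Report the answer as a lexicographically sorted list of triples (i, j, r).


Rank table r_w(11×11) implied by the 39 constraints:

  0 0 0 0 0 0 0 0 0 0 1
  0 1 1 1 1 1 1 1 1 1 2
  0 1 1 1 1 1 1 1 2 2 3
  0 1 1 1 1 2 2 2 3 3 4
  0 1 2 2 2 3 3 3 4 4 5
  0 1 2 2 2 3 3 3 4 5 6
  0 1 2 2 2 3 3 4 5 6 7
  1 2 3 3 3 4 4 5 6 7 8
  1 2 3 3 3 4 5 6 7 8 9
  1 2 3 3 4 5 6 7 8 9 10
  1 2 3 4 5 6 7 8 9 10 11

the unique w with this rank table is (11, 2, 9, 6, 3, 10, 8, 1, 7, 5, 4).

|D(w)|=35, |Ess(w)|=9:

[(1, 10, 0), (3, 8, 1), (4, 5, 1), (6, 8, 3), (7, 1, 0), (7, 5, 2), (7, 7, 3), (9, 5, 3), (10, 4, 3)]


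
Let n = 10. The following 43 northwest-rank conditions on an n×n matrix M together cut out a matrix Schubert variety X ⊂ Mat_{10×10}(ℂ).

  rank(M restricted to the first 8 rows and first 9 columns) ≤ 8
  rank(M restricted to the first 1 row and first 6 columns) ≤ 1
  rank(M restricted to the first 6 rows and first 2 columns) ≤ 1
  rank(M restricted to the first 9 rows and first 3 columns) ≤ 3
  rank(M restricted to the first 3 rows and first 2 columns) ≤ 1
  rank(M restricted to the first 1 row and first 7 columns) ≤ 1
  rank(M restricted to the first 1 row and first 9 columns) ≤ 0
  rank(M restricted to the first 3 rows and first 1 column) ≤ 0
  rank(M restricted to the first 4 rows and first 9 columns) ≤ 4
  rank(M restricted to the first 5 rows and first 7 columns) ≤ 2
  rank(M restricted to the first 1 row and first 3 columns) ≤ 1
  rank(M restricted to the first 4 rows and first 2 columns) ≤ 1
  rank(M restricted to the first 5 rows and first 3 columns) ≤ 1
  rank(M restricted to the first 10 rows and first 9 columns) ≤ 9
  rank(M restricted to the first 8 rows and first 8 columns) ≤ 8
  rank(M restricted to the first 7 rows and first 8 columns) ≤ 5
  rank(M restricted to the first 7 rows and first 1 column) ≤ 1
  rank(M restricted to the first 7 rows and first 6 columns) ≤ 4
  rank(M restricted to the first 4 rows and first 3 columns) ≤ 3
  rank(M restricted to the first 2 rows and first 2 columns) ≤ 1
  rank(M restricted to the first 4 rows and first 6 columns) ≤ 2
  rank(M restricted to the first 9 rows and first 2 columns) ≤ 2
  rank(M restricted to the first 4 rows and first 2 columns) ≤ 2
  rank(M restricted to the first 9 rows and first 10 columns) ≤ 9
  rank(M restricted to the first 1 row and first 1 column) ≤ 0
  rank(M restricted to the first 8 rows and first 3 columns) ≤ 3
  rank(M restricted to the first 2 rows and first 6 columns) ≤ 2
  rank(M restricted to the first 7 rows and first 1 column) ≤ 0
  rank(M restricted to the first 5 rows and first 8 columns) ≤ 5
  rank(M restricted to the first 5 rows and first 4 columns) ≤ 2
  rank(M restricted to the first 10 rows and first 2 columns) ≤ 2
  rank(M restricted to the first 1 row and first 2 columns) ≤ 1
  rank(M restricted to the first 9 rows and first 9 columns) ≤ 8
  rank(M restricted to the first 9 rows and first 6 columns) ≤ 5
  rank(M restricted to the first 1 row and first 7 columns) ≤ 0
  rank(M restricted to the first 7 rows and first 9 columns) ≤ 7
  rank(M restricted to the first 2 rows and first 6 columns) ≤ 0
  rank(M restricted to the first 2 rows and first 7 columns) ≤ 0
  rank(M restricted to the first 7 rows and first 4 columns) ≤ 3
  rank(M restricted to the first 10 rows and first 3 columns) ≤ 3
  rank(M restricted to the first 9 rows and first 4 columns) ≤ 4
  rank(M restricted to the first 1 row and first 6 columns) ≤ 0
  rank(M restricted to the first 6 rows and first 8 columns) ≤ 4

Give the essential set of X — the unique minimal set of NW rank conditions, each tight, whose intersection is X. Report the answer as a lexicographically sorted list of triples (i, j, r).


Recovering R(i,j) via the rank-extension bound from the 43 conditions:

  0 | 0 | 0 | 0 | 0 | 0 | 0 | 0 | 0 | 1
  0 | 0 | 0 | 0 | 0 | 0 | 0 | 1 | 1 | 2
  0 | 1 | 1 | 1 | 1 | 1 | 1 | 2 | 2 | 3
  0 | 1 | 1 | 2 | 2 | 2 | 2 | 3 | 3 | 4
  0 | 1 | 1 | 2 | 2 | 2 | 2 | 3 | 4 | 5
  0 | 1 | 2 | 3 | 3 | 3 | 3 | 4 | 5 | 6
  0 | 1 | 2 | 3 | 4 | 4 | 4 | 5 | 6 | 7
  1 | 2 | 3 | 4 | 5 | 5 | 5 | 6 | 7 | 8
  1 | 2 | 3 | 4 | 5 | 5 | 6 | 7 | 8 | 9
  1 | 2 | 3 | 4 | 5 | 6 | 7 | 8 | 9 | 10

hence w(1..10) = (10, 8, 2, 4, 9, 3, 5, 1, 7, 6).

|D(w)|=27, |Ess(w)|=6:

[(1, 9, 0), (2, 7, 0), (5, 3, 1), (5, 7, 2), (7, 1, 0), (9, 6, 5)]


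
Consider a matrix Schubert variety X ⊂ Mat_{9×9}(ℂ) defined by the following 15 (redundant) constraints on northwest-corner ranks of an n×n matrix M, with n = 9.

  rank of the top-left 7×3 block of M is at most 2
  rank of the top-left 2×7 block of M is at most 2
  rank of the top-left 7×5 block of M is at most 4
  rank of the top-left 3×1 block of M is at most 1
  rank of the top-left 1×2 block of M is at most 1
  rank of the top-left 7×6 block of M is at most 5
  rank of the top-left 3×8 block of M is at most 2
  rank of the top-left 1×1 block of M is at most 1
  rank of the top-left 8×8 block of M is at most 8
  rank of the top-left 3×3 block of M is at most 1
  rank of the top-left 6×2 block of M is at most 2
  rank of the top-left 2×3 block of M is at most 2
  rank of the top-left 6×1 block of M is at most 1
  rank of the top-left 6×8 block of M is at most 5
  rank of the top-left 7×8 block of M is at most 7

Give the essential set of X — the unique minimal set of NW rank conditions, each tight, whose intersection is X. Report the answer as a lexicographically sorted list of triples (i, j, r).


Propagating the 15 rank bounds to every northwest block:

  i=1: 1 | 1 | 1 | 1 | 1 | 1 | 1 | 1 | 1
  i=2: 1 | 1 | 1 | 2 | 2 | 2 | 2 | 2 | 2
  i=3: 1 | 1 | 1 | 2 | 2 | 2 | 2 | 2 | 3
  i=4: 1 | 2 | 2 | 3 | 3 | 3 | 3 | 3 | 4
  i=5: 1 | 2 | 2 | 3 | 4 | 4 | 4 | 4 | 5
  i=6: 1 | 2 | 2 | 3 | 4 | 5 | 5 | 5 | 6
  i=7: 1 | 2 | 2 | 3 | 4 | 5 | 6 | 6 | 7
  i=8: 1 | 2 | 3 | 4 | 5 | 6 | 7 | 7 | 8
  i=9: 1 | 2 | 3 | 4 | 5 | 6 | 7 | 8 | 9

so w = (1, 4, 9, 2, 5, 6, 7, 3, 8).

|D(w)|=11, |Ess(w)|=3:

[(3, 3, 1), (3, 8, 2), (7, 3, 2)]


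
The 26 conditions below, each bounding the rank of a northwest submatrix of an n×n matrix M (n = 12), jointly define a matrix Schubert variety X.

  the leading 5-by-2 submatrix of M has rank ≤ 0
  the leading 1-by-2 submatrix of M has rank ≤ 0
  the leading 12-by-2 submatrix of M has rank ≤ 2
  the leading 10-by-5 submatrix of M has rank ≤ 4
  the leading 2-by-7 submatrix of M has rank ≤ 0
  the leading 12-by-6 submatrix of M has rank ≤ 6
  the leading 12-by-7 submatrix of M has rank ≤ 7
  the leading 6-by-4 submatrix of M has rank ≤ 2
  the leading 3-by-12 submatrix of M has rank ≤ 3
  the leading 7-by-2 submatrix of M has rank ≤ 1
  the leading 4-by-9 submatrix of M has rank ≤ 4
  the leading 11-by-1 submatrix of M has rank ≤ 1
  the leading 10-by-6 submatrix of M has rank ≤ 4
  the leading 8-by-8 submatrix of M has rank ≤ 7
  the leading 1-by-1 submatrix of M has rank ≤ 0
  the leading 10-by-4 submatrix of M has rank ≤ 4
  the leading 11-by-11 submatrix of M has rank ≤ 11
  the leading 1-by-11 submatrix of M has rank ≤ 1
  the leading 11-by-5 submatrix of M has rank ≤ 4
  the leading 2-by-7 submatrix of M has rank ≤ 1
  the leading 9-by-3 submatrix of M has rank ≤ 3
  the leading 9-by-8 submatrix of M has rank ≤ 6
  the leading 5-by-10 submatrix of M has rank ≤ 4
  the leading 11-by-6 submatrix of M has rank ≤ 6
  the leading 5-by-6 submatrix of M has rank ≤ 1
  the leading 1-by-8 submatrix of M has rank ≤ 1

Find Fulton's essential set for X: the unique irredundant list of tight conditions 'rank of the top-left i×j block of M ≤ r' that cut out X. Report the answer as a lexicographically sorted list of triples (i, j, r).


Recovering R(i,j) via the rank-extension bound from the 26 conditions:

  row 1: 0 0 0 0 0 0 0 1 1 1 1 1
  row 2: 0 0 0 0 0 0 0 1 2 2 2 2
  row 3: 0 0 1 1 1 1 1 2 3 3 3 3
  row 4: 0 0 1 1 1 1 2 3 4 4 4 4
  row 5: 0 0 1 1 1 1 2 3 4 4 5 5
  row 6: 1 1 2 2 2 2 3 4 5 5 6 6
  row 7: 1 1 2 3 3 3 4 5 6 6 7 7
  row 8: 1 2 3 4 4 4 5 6 7 7 8 8
  row 9: 1 2 3 4 4 4 5 6 7 8 9 9
  row 10: 1 2 3 4 4 4 5 6 7 8 9 10
  row 11: 1 2 3 4 4 5 6 7 8 9 10 11
  row 12: 1 2 3 4 5 6 7 8 9 10 11 12

so w = (8, 9, 3, 7, 11, 1, 4, 2, 10, 12, 6, 5).

Fulton essential set (7 of the 33 Rothe cells):

[(2, 7, 0), (5, 2, 0), (5, 6, 1), (5, 10, 4), (7, 2, 1), (10, 6, 4), (11, 5, 4)]


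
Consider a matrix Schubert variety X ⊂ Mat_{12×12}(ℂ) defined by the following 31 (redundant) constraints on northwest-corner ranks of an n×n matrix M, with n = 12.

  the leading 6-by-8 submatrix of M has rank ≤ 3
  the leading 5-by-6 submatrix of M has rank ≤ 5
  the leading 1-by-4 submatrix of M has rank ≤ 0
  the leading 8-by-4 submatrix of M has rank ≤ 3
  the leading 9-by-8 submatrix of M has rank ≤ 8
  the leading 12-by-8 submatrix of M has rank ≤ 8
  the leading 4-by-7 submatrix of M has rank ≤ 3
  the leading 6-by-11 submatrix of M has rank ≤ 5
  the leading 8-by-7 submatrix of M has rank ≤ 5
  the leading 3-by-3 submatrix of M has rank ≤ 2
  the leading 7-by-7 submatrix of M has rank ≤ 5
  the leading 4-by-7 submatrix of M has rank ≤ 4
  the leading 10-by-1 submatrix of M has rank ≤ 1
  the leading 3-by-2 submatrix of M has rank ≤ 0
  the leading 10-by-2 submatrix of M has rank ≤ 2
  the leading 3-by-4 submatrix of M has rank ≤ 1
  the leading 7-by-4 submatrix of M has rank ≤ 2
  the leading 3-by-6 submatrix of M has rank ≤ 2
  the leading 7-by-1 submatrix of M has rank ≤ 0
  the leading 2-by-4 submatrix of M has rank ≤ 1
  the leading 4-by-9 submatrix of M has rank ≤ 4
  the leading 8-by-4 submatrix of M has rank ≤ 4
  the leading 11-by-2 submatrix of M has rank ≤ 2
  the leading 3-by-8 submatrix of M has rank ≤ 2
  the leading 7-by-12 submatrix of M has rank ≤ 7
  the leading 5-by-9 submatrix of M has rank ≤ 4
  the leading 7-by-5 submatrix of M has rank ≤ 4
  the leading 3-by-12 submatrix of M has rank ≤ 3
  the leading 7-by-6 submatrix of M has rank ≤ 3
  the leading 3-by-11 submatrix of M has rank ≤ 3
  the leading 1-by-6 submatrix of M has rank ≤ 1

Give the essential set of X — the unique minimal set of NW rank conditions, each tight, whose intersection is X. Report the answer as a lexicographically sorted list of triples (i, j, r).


Recovering R(i,j) via the rank-extension bound from the 31 conditions:

  R[1]: 0  0  0  0  1  1  1  1  1  1  1  1
  R[2]: 0  0  1  1  2  2  2  2  2  2  2  2
  R[3]: 0  0  1  1  2  2  2  2  3  3  3  3
  R[4]: 0  1  2  2  3  3  3  3  4  4  4  4
  R[5]: 0  1  2  2  3  3  3  3  4  5  5  5
  R[6]: 0  1  2  2  3  3  3  3  4  5  5  6
  R[7]: 0  1  2  2  3  3  4  4  5  6  6  7
  R[8]: 1  2  3  3  4  4  5  5  6  7  7  8
  R[9]: 1  2  3  4  5  5  6  6  7  8  8  9
  R[10]: 1  2  3  4  5  6  7  7  8  9  9  10
  R[11]: 1  2  3  4  5  6  7  8  9  10  10  11
  R[12]: 1  2  3  4  5  6  7  8  9  10  11  12

reading off 1-entries of Δ²R: w = (5, 3, 9, 2, 10, 12, 7, 1, 4, 6, 8, 11).

Fulton essential set (9 of the 27 Rothe cells):

[(1, 4, 0), (3, 2, 0), (3, 4, 1), (3, 8, 2), (6, 8, 3), (6, 11, 5), (7, 1, 0), (7, 4, 2), (7, 6, 3)]


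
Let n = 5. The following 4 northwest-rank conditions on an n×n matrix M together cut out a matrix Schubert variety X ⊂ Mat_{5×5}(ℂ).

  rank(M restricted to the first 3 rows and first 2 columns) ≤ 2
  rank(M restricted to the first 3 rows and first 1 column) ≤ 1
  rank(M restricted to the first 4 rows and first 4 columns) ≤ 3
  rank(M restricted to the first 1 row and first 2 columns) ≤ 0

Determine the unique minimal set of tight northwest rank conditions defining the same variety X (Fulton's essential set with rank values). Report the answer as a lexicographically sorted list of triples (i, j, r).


Propagating the 4 rank bounds to every northwest block:

  i=1: 0, 0, 1, 1, 1
  i=2: 1, 1, 2, 2, 2
  i=3: 1, 2, 3, 3, 3
  i=4: 1, 2, 3, 3, 4
  i=5: 1, 2, 3, 4, 5

hence w(1..5) = (3, 1, 2, 5, 4).

D(w) has 3 cells with 2 SE-corners; essential set:

[(1, 2, 0), (4, 4, 3)]


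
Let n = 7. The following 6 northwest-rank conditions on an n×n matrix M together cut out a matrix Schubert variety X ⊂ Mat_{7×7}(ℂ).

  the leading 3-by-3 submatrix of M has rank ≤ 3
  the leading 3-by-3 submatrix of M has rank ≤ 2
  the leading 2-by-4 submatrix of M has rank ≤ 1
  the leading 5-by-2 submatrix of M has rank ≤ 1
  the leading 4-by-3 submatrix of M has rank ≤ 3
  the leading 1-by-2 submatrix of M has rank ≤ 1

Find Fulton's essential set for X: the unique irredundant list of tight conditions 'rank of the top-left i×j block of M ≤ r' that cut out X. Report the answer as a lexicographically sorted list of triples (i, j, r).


Computing R[i][j] = min implied NW-rank bound (n=7, 6 conditions):

  1, 1, 1, 1, 1, 1, 1
  1, 1, 1, 1, 2, 2, 2
  1, 1, 2, 2, 3, 3, 3
  1, 1, 2, 3, 4, 4, 4
  1, 1, 2, 3, 4, 5, 5
  1, 2, 3, 4, 5, 6, 6
  1, 2, 3, 4, 5, 6, 7

hence w(1..7) = (1, 5, 3, 4, 6, 2, 7).

Rothe diagram D(w) (6 cells), 2 SE-corners (essential conditions):

[(2, 4, 1), (5, 2, 1)]


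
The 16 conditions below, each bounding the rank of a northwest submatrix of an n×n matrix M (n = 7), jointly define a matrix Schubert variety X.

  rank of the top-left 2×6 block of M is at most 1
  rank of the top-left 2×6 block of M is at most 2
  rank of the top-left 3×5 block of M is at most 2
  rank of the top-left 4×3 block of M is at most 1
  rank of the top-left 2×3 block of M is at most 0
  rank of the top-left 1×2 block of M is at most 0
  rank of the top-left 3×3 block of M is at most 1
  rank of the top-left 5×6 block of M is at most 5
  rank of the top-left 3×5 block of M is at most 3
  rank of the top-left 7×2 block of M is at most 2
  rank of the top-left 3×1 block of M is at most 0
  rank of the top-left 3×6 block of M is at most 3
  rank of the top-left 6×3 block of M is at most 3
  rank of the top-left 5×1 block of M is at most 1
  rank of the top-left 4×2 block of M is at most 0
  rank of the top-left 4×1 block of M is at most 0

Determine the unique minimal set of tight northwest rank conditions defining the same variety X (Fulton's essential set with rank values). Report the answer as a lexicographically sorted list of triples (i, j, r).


Computing R[i][j] = min implied NW-rank bound (n=7, 16 conditions):

  0 0 0 1 1 1 1
  0 0 0 1 1 1 2
  0 0 1 2 2 2 3
  0 0 1 2 3 3 4
  1 1 2 3 4 4 5
  1 2 3 4 5 5 6
  1 2 3 4 5 6 7

so w = (4, 7, 3, 5, 1, 2, 6).

D(w) has 12 cells with 3 SE-corners; essential set:

[(2, 3, 0), (2, 6, 1), (4, 2, 0)]


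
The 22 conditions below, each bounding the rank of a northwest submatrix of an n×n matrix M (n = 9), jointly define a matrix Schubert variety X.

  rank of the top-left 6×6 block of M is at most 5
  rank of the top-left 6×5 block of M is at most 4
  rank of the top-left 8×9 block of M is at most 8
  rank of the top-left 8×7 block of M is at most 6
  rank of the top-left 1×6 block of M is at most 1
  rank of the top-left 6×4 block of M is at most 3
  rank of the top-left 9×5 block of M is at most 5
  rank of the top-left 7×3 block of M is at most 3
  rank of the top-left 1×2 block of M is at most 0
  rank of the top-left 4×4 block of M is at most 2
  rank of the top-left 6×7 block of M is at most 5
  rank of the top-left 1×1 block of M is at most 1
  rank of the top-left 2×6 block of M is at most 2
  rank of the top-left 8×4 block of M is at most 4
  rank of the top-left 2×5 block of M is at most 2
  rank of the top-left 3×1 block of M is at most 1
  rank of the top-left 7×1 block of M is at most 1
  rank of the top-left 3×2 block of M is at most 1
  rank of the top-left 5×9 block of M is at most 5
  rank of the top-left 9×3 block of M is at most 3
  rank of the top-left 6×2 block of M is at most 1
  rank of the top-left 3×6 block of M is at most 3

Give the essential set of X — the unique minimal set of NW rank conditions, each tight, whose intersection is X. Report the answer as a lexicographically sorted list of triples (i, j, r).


Rank table r_w(9×9) implied by the 22 constraints:

  0 0 1 1 1 1 1 1 1
  1 1 2 2 2 2 2 2 2
  1 1 2 2 3 3 3 3 3
  1 1 2 2 3 4 4 4 4
  1 1 2 3 4 5 5 5 5
  1 1 2 3 4 5 5 6 6
  1 2 3 4 5 6 6 7 7
  1 2 3 4 5 6 6 7 8
  1 2 3 4 5 6 7 8 9

second differences of R give the permutation w = (3, 1, 5, 6, 4, 8, 2, 9, 7).

5 SE-corners of the 10-cell Rothe diagram give Ess(w):

[(1, 2, 0), (4, 4, 2), (6, 2, 1), (6, 7, 5), (8, 7, 6)]


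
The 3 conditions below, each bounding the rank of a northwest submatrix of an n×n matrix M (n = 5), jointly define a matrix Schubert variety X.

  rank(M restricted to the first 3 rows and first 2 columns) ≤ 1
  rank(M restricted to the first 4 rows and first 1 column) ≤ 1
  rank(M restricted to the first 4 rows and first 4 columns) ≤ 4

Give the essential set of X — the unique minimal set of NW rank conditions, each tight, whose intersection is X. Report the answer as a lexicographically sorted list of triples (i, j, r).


Recovering R(i,j) via the rank-extension bound from the 3 conditions:

  1 1 1 1 1
  1 1 2 2 2
  1 1 2 3 3
  1 2 3 4 4
  1 2 3 4 5

reading off 1-entries of Δ²R: w = (1, 3, 4, 2, 5).

ℓ(w)=2; the 1 essential cell (i,j,r):

[(3, 2, 1)]


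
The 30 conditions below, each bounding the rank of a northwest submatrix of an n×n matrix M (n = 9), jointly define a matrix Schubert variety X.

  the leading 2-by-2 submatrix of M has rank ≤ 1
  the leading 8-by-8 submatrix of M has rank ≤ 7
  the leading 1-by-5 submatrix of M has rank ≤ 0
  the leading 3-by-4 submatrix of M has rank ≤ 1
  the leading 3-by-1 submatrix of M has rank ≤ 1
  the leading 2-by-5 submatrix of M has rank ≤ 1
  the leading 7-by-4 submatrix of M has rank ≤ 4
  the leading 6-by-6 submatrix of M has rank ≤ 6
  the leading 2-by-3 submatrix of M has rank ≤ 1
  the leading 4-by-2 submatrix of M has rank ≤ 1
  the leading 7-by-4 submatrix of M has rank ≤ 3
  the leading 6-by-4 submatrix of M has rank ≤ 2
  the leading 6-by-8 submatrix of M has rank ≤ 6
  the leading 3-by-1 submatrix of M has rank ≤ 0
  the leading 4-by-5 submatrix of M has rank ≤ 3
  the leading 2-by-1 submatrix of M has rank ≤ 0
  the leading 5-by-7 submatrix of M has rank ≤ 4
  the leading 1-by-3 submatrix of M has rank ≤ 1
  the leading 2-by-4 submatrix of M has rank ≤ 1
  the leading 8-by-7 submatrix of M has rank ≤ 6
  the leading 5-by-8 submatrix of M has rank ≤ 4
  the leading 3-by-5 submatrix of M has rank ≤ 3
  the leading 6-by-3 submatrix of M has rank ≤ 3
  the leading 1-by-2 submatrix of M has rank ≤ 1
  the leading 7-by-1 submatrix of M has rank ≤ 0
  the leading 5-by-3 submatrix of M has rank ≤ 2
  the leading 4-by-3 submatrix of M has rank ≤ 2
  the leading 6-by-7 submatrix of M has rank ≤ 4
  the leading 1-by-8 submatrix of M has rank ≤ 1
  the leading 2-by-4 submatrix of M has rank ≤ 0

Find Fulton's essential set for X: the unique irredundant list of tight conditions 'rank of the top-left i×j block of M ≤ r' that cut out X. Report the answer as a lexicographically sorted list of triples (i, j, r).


Rank table r_w(9×9) implied by the 30 constraints:

  R[1]: 0, 0, 0, 0, 0, 1, 1, 1, 1
  R[2]: 0, 0, 0, 0, 1, 2, 2, 2, 2
  R[3]: 0, 1, 1, 1, 2, 3, 3, 3, 3
  R[4]: 0, 1, 2, 2, 3, 4, 4, 4, 4
  R[5]: 0, 1, 2, 2, 3, 4, 4, 4, 5
  R[6]: 0, 1, 2, 2, 3, 4, 4, 5, 6
  R[7]: 0, 1, 2, 3, 4, 5, 5, 6, 7
  R[8]: 1, 2, 3, 4, 5, 6, 6, 7, 8
  R[9]: 1, 2, 3, 4, 5, 6, 7, 8, 9

hence w(1..9) = (6, 5, 2, 3, 9, 8, 4, 1, 7).

Fulton essential set (6 of the 19 Rothe cells):

[(1, 5, 0), (2, 4, 0), (5, 8, 4), (6, 4, 2), (6, 7, 4), (7, 1, 0)]


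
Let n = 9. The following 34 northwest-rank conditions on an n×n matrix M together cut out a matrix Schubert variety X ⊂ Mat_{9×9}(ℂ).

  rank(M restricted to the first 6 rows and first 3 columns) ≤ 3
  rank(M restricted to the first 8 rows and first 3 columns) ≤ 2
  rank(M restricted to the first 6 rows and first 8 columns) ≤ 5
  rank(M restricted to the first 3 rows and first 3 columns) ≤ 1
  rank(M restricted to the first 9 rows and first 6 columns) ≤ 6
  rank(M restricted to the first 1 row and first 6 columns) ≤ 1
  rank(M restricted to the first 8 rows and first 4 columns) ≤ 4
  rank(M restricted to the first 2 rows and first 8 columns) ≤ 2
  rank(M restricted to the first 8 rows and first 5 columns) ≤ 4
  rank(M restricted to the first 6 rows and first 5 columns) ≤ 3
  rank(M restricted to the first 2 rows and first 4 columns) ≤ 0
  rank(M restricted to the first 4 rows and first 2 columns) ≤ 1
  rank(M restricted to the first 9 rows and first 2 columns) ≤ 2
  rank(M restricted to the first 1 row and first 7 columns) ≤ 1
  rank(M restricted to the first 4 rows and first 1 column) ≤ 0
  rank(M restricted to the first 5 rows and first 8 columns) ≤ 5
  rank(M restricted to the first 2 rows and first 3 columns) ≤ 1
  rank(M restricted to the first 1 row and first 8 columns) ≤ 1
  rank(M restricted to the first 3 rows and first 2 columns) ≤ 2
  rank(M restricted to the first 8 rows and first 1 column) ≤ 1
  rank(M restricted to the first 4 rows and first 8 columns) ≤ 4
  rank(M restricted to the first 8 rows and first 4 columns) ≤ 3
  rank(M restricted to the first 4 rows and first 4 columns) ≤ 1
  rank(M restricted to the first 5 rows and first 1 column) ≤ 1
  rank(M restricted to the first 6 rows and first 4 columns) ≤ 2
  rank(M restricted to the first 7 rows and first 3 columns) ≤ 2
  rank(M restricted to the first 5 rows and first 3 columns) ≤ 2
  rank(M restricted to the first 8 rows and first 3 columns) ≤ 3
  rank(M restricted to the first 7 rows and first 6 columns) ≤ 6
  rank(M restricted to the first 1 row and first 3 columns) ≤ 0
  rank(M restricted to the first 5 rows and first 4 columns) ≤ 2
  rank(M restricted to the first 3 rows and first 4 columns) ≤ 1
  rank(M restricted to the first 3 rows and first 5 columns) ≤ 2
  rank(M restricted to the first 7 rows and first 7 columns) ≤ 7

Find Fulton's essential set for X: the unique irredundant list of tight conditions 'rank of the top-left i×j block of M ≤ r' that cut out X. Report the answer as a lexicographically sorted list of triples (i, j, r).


Reconstructing r_w from the 34 given conditions:

  R[1]: 0, 0, 0, 0, 1, 1, 1, 1, 1
  R[2]: 0, 0, 0, 0, 1, 2, 2, 2, 2
  R[3]: 0, 1, 1, 1, 2, 3, 3, 3, 3
  R[4]: 0, 1, 1, 1, 2, 3, 4, 4, 4
  R[5]: 1, 2, 2, 2, 3, 4, 5, 5, 5
  R[6]: 1, 2, 2, 2, 3, 4, 5, 5, 6
  R[7]: 1, 2, 2, 3, 4, 5, 6, 6, 7
  R[8]: 1, 2, 2, 3, 4, 5, 6, 7, 8
  R[9]: 1, 2, 3, 4, 5, 6, 7, 8, 9

second differences of R give the permutation w = (5, 6, 2, 7, 1, 9, 4, 8, 3).

|D(w)|=17, |Ess(w)|=6:

[(2, 4, 0), (4, 1, 0), (4, 4, 1), (6, 4, 2), (6, 8, 5), (8, 3, 2)]


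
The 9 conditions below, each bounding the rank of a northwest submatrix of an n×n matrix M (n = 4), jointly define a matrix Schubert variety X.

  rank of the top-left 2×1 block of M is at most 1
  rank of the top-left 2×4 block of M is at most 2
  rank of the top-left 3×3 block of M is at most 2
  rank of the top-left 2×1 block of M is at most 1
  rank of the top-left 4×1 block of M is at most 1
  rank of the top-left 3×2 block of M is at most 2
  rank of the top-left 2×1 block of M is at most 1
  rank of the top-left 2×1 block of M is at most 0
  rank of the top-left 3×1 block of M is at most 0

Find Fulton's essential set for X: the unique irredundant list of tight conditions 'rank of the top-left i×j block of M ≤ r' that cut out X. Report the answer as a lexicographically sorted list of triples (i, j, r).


The tightest implied rank at each (i,j), from the 9 conditions:

  row 1: 0 1 1 1
  row 2: 0 1 2 2
  row 3: 0 1 2 3
  row 4: 1 2 3 4

the unique w with this rank table is (2, 3, 4, 1).

Rothe diagram D(w) (3 cells), 1 SE-corner (essential condition):

[(3, 1, 0)]


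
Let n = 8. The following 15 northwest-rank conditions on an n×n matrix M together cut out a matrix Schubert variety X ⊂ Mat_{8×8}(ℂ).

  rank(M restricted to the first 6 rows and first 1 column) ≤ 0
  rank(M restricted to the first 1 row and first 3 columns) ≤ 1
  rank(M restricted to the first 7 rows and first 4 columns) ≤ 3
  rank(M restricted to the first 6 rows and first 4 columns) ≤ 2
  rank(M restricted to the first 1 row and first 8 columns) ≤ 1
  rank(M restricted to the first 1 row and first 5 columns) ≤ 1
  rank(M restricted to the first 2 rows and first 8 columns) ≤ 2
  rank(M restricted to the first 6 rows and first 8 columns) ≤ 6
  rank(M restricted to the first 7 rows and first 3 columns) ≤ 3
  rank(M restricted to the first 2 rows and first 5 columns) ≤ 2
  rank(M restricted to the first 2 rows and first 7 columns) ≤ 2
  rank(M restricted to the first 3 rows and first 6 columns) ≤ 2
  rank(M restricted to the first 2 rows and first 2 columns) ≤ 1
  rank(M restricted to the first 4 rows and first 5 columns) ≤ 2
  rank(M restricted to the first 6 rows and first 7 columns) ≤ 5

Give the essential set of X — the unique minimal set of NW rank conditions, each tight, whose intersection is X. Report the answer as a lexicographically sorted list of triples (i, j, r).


The tightest implied rank at each (i,j), from the 15 conditions:

  R[1]: 0 | 1 | 1 | 1 | 1 | 1 | 1 | 1
  R[2]: 0 | 1 | 2 | 2 | 2 | 2 | 2 | 2
  R[3]: 0 | 1 | 2 | 2 | 2 | 2 | 3 | 3
  R[4]: 0 | 1 | 2 | 2 | 2 | 3 | 4 | 4
  R[5]: 0 | 1 | 2 | 2 | 3 | 4 | 5 | 5
  R[6]: 0 | 1 | 2 | 2 | 3 | 4 | 5 | 6
  R[7]: 1 | 2 | 3 | 3 | 4 | 5 | 6 | 7
  R[8]: 1 | 2 | 3 | 4 | 5 | 6 | 7 | 8

reading off 1-entries of Δ²R: w = (2, 3, 7, 6, 5, 8, 1, 4).

Fulton essential set (4 of the 13 Rothe cells):

[(3, 6, 2), (4, 5, 2), (6, 1, 0), (6, 4, 2)]


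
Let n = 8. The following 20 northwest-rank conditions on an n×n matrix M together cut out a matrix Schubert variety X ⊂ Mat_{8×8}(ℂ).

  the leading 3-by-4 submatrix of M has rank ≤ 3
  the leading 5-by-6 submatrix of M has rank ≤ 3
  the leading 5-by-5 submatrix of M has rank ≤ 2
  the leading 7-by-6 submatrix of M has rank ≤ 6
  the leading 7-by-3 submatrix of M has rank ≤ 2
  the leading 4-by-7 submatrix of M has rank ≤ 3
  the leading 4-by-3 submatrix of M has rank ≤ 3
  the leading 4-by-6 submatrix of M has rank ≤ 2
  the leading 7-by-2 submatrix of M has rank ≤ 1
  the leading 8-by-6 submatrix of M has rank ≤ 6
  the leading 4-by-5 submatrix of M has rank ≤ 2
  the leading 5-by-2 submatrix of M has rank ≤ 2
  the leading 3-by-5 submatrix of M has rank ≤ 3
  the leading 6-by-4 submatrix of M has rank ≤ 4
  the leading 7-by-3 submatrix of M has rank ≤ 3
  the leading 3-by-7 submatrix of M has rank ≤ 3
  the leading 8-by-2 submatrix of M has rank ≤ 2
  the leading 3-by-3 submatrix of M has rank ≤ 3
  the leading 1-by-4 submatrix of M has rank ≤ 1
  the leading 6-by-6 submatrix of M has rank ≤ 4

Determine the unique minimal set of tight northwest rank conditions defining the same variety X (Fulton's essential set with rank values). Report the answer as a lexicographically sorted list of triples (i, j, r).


Computing R[i][j] = min implied NW-rank bound (n=8, 20 conditions):

  row 1: 1, 1, 1, 1, 1, 1, 1, 1
  row 2: 1, 1, 2, 2, 2, 2, 2, 2
  row 3: 1, 1, 2, 2, 2, 2, 3, 3
  row 4: 1, 1, 2, 2, 2, 2, 3, 4
  row 5: 1, 1, 2, 2, 2, 3, 4, 5
  row 6: 1, 1, 2, 3, 3, 4, 5, 6
  row 7: 1, 1, 2, 3, 4, 5, 6, 7
  row 8: 1, 2, 3, 4, 5, 6, 7, 8

so w = (1, 3, 7, 8, 6, 4, 5, 2).

|D(w)|=14, |Ess(w)|=3:

[(4, 6, 2), (5, 5, 2), (7, 2, 1)]


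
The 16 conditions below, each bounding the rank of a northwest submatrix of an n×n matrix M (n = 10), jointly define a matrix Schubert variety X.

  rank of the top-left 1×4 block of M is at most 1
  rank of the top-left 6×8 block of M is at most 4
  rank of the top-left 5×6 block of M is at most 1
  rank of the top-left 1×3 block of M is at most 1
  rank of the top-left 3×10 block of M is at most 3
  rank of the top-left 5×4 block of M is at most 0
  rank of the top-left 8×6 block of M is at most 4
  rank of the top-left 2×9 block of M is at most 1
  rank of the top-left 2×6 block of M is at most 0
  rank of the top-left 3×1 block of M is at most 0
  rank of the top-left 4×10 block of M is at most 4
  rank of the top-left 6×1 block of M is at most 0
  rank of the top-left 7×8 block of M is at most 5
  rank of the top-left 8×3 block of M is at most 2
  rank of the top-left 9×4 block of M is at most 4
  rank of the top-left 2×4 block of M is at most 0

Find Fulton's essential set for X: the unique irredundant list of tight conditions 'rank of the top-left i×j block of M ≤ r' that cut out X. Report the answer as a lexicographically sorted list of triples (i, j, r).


Propagating the 16 rank bounds to every northwest block:

  i=1: 0, 0, 0, 0, 0, 0, 1, 1, 1, 1
  i=2: 0, 0, 0, 0, 0, 0, 1, 1, 1, 2
  i=3: 0, 0, 0, 0, 1, 1, 2, 2, 2, 3
  i=4: 0, 0, 0, 0, 1, 1, 2, 3, 3, 4
  i=5: 0, 0, 0, 0, 1, 1, 2, 3, 4, 5
  i=6: 0, 1, 1, 1, 2, 2, 3, 4, 5, 6
  i=7: 1, 2, 2, 2, 3, 3, 4, 5, 6, 7
  i=8: 1, 2, 2, 3, 4, 4, 5, 6, 7, 8
  i=9: 1, 2, 3, 4, 5, 5, 6, 7, 8, 9
  i=10: 1, 2, 3, 4, 5, 6, 7, 8, 9, 10

so w = (7, 10, 5, 8, 9, 2, 1, 4, 3, 6).

D(w) has 30 cells with 6 SE-corners; essential set:

[(2, 6, 0), (2, 9, 1), (5, 4, 0), (5, 6, 1), (6, 1, 0), (8, 3, 2)]


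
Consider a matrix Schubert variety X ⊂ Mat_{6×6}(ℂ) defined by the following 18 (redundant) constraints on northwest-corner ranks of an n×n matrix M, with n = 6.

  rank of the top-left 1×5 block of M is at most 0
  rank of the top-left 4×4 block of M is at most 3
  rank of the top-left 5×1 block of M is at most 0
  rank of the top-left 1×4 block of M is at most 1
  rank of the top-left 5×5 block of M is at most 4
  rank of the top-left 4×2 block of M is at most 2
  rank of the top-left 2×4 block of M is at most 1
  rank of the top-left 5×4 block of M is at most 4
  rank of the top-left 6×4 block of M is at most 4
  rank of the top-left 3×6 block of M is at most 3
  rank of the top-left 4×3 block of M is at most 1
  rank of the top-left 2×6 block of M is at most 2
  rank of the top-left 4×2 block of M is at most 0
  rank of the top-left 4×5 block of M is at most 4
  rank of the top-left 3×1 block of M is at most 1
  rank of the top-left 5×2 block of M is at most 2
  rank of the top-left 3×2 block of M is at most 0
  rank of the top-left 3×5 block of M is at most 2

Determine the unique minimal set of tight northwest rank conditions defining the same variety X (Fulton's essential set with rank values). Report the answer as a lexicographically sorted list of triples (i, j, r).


Rank table r_w(6×6) implied by the 18 constraints:

  0 0 0 0 0 1
  0 0 1 1 1 2
  0 0 1 2 2 3
  0 0 1 2 3 4
  0 1 2 3 4 5
  1 2 3 4 5 6

the unique w with this rank table is (6, 3, 4, 5, 2, 1).

D(w) has 12 cells with 3 SE-corners; essential set:

[(1, 5, 0), (4, 2, 0), (5, 1, 0)]


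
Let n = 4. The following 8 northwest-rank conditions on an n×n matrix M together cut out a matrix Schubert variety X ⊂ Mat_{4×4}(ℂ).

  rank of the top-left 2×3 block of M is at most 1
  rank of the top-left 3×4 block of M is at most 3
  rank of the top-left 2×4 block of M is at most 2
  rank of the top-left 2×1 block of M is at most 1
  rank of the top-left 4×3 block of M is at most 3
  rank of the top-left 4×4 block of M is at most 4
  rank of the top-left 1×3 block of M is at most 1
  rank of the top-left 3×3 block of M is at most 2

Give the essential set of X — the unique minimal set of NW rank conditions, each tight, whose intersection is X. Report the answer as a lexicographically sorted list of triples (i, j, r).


Recovering R(i,j) via the rank-extension bound from the 8 conditions:

  row 1: 1, 1, 1, 1
  row 2: 1, 1, 1, 2
  row 3: 1, 2, 2, 3
  row 4: 1, 2, 3, 4

so w = (1, 4, 2, 3).

D(w) has 2 cells with 1 SE-corner; essential set:

[(2, 3, 1)]


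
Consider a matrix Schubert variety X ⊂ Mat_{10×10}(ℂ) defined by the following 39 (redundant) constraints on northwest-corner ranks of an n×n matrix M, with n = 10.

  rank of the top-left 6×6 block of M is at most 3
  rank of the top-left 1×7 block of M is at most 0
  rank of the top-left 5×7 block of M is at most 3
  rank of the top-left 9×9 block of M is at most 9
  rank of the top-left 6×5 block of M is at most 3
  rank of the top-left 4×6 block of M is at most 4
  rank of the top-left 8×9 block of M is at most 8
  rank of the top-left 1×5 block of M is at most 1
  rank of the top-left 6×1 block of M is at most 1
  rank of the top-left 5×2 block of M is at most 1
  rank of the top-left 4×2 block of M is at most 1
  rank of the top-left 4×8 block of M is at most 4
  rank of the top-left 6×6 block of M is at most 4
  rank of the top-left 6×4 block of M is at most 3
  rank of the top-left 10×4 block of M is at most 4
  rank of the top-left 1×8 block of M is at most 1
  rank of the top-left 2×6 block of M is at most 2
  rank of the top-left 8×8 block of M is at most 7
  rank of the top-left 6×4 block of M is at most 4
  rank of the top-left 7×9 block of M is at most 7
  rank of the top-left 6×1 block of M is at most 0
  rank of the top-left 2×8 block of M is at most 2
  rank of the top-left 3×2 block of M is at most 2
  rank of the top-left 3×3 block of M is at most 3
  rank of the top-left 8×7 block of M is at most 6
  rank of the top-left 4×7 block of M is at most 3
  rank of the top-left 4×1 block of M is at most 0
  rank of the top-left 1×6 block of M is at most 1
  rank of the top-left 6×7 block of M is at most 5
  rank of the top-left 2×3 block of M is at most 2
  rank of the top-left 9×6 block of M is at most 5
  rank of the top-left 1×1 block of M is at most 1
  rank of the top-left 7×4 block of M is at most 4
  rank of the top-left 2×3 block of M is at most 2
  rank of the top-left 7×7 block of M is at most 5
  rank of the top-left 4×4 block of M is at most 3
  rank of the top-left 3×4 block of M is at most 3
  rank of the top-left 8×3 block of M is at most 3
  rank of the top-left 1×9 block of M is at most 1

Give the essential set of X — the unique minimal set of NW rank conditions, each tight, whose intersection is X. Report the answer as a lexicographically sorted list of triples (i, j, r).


Reconstructing r_w from the 39 given conditions:

  R[1]: 0, 0, 0, 0, 0, 0, 0, 1, 1, 1
  R[2]: 0, 1, 1, 1, 1, 1, 1, 2, 2, 2
  R[3]: 0, 1, 2, 2, 2, 2, 2, 3, 3, 3
  R[4]: 0, 1, 2, 3, 3, 3, 3, 4, 4, 4
  R[5]: 0, 1, 2, 3, 3, 3, 3, 4, 5, 5
  R[6]: 0, 1, 2, 3, 3, 3, 4, 5, 6, 6
  R[7]: 1, 2, 3, 4, 4, 4, 5, 6, 7, 7
  R[8]: 1, 2, 3, 4, 5, 5, 6, 7, 8, 8
  R[9]: 1, 2, 3, 4, 5, 5, 6, 7, 8, 9
  R[10]: 1, 2, 3, 4, 5, 6, 7, 8, 9, 10

reading off 1-entries of Δ²R: w = (8, 2, 3, 4, 9, 7, 1, 5, 10, 6).

5 SE-corners of the 18-cell Rothe diagram give Ess(w):

[(1, 7, 0), (5, 7, 3), (6, 1, 0), (6, 6, 3), (9, 6, 5)]
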